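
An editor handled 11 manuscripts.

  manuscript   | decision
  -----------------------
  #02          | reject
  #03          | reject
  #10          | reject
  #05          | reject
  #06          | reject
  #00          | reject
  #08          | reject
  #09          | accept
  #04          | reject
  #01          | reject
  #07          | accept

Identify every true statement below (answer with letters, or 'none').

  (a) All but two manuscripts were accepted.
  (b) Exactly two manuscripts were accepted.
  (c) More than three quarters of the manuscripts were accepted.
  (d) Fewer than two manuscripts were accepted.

(b)

|A| = 11, |A ∩ B| = 2, |A ∖ B| = 9.
(a) |A ∖ B| = 2: fails.
(b) |A ∩ B| = 2: holds.
(c) |A ∩ B| / |A| > 3/4: fails.
(d) |A ∩ B| < 2: fails.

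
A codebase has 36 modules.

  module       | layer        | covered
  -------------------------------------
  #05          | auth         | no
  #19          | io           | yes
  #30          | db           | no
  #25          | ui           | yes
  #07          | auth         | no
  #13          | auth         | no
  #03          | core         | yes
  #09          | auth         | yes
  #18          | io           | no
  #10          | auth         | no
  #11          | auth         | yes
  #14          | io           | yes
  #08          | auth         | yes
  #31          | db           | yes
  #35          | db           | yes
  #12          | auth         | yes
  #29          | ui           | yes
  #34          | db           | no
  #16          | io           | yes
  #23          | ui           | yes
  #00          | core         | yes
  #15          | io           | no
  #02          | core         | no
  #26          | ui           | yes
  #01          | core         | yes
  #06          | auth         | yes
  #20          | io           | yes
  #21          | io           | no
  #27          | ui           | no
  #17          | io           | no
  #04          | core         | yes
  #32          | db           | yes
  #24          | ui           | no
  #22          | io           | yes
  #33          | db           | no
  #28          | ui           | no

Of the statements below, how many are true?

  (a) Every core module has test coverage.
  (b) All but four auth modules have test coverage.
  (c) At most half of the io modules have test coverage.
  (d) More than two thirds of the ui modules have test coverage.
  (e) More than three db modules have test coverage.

1

(a) core: |A| = 5, |A ∩ B| = 4; needs A ⊆ B, i.e. every element of A is in B (|A ∖ B| = 0) — false.
(b) auth: |A| = 9, |A ∩ B| = 5; needs |A ∖ B| = 4 — true.
(c) io: |A| = 9, |A ∩ B| = 5; needs |A ∩ B| ≤ |A ∖ B| — false.
(d) ui: |A| = 7, |A ∩ B| = 4; needs |A ∩ B| / |A| > 2/3 — false.
(e) db: |A| = 6, |A ∩ B| = 3; needs |A ∩ B| > 3 — false.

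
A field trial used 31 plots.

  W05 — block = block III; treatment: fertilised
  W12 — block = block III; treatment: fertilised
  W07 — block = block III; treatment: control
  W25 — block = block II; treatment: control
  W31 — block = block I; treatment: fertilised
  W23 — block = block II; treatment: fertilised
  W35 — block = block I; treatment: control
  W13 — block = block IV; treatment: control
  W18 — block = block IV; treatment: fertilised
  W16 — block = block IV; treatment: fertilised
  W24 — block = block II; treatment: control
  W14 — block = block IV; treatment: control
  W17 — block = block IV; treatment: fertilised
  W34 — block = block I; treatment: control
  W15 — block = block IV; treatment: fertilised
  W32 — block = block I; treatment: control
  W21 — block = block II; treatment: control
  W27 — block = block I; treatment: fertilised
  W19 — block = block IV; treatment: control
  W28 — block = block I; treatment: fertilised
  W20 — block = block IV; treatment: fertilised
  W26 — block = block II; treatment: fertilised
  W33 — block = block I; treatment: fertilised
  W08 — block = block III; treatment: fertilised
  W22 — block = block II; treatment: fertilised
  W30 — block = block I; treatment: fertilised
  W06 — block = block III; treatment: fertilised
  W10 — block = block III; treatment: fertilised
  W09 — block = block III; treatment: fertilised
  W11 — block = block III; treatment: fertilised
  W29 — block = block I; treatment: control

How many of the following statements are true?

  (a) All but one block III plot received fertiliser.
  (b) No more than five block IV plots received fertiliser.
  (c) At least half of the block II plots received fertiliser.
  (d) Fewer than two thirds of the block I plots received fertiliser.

4

(a) block III: |A| = 8, |A ∩ B| = 7; needs |A ∖ B| = 1 — true.
(b) block IV: |A| = 8, |A ∩ B| = 5; needs |A ∩ B| ≤ 5 — true.
(c) block II: |A| = 6, |A ∩ B| = 3; needs |A ∩ B| ≥ |A ∖ B| — true.
(d) block I: |A| = 9, |A ∩ B| = 5; needs |A ∩ B| / |A| < 2/3 — true.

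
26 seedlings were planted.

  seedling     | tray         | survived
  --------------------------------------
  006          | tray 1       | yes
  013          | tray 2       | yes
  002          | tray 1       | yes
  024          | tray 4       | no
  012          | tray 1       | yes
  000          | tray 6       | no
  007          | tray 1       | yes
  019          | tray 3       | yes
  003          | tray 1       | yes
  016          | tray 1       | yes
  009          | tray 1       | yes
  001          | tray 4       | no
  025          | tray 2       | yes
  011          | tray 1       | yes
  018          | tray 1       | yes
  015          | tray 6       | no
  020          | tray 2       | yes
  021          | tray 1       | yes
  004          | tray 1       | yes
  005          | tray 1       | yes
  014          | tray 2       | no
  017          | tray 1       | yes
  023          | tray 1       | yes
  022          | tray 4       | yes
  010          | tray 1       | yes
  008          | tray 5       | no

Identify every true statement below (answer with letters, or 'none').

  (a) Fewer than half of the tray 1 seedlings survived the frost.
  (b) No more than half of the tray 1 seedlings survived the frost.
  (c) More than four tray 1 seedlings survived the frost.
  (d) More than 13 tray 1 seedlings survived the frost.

|A| = 15, |A ∩ B| = 15, |A ∖ B| = 0.
(a) |A ∩ B| < |A ∖ B|: fails.
(b) |A ∩ B| ≤ |A ∖ B|: fails.
(c) |A ∩ B| > 4: holds.
(d) |A ∩ B| > 13: holds.

(c), (d)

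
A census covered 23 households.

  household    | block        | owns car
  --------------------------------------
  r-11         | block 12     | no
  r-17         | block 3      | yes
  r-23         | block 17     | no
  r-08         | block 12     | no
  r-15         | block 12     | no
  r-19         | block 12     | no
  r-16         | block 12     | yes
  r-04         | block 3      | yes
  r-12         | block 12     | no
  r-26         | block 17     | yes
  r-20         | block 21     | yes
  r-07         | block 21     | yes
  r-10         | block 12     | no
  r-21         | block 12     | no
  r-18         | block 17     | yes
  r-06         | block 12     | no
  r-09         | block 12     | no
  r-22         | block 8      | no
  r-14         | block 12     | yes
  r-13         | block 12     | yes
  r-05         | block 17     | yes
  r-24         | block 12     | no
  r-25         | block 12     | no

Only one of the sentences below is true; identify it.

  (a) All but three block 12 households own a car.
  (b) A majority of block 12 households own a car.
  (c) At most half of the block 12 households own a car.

|A| = 14, |A ∩ B| = 3, |A ∖ B| = 11.
(a) requires |A ∖ B| = 3: false.
(b) requires |A ∩ B| > |A ∖ B|: false.
(c) requires |A ∩ B| ≤ |A ∖ B|: true.

(c)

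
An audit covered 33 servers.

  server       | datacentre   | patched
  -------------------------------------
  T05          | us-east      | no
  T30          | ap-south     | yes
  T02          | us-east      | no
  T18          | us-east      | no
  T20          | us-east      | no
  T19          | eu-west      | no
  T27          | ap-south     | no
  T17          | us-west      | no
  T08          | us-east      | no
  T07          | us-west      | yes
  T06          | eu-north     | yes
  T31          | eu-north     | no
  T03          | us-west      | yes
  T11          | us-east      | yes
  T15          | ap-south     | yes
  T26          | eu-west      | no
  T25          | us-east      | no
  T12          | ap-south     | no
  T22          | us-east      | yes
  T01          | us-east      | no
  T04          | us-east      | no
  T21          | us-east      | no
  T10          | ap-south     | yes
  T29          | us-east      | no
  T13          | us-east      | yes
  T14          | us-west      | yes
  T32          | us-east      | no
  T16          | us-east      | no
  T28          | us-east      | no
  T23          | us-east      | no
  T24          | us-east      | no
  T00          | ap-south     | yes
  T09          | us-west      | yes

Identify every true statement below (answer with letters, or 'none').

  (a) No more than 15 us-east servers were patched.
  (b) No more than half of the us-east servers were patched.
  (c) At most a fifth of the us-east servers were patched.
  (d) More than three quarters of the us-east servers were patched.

(a), (b), (c)

|A| = 18, |A ∩ B| = 3, |A ∖ B| = 15.
(a) |A ∩ B| ≤ 15: holds.
(b) |A ∩ B| ≤ |A ∖ B|: holds.
(c) |A ∩ B| / |A| ≤ 1/5: holds.
(d) |A ∩ B| / |A| > 3/4: fails.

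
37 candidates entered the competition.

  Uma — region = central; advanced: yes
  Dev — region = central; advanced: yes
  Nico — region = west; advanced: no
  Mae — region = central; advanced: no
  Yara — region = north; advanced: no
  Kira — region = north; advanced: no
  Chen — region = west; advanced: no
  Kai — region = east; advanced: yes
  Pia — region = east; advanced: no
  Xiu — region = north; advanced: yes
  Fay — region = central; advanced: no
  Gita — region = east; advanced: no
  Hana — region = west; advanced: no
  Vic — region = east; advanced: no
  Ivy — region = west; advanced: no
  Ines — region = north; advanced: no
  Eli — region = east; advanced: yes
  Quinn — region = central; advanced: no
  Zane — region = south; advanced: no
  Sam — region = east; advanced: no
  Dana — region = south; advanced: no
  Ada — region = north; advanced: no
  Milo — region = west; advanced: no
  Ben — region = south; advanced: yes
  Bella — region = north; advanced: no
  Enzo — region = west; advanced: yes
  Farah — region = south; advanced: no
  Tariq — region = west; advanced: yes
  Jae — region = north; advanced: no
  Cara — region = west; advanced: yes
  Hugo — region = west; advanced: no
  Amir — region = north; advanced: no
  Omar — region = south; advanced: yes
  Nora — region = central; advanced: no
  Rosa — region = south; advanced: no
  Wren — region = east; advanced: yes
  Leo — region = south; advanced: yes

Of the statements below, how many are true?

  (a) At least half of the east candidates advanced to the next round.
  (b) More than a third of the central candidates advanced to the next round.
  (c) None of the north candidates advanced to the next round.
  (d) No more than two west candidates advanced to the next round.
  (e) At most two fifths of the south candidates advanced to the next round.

0

(a) east: |A| = 7, |A ∩ B| = 3; needs |A ∩ B| ≥ |A ∖ B| — false.
(b) central: |A| = 6, |A ∩ B| = 2; needs |A ∩ B| / |A| > 1/3 — false.
(c) north: |A| = 8, |A ∩ B| = 1; needs A ∩ B = ∅ (|A ∩ B| = 0) — false.
(d) west: |A| = 9, |A ∩ B| = 3; needs |A ∩ B| ≤ 2 — false.
(e) south: |A| = 7, |A ∩ B| = 3; needs |A ∩ B| / |A| ≤ 2/5 — false.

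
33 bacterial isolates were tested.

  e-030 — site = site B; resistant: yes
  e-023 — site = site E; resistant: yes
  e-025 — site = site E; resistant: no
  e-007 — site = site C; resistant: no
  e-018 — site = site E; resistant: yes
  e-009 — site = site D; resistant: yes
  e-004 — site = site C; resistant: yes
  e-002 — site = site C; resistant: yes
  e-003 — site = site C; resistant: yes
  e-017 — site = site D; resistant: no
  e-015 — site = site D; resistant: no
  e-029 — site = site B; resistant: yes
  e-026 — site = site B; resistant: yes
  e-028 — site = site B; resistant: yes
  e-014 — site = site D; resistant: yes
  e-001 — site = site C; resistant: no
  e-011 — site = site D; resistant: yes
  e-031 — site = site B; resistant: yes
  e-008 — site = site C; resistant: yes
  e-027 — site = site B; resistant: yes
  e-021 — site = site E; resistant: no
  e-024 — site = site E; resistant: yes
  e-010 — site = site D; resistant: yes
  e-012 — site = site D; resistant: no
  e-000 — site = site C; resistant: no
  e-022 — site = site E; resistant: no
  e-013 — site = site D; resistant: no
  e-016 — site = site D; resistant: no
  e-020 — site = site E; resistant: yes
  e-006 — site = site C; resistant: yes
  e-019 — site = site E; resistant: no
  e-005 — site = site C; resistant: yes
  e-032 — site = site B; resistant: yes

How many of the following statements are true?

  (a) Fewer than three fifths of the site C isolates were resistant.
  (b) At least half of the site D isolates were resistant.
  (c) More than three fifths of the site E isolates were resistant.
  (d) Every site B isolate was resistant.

1

(a) site C: |A| = 9, |A ∩ B| = 6; needs |A ∩ B| / |A| < 3/5 — false.
(b) site D: |A| = 9, |A ∩ B| = 4; needs |A ∩ B| ≥ |A ∖ B| — false.
(c) site E: |A| = 8, |A ∩ B| = 4; needs |A ∩ B| / |A| > 3/5 — false.
(d) site B: |A| = 7, |A ∩ B| = 7; needs A ⊆ B, i.e. every element of A is in B (|A ∖ B| = 0) — true.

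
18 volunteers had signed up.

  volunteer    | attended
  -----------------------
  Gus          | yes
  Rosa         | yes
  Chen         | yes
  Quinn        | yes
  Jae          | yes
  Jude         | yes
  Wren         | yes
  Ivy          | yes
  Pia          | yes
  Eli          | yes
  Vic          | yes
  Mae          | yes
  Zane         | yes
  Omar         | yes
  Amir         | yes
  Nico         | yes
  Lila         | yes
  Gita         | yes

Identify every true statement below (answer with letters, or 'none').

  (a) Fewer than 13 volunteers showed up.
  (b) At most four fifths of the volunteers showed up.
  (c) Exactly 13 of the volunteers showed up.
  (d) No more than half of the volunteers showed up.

|A| = 18, |A ∩ B| = 18, |A ∖ B| = 0.
(a) |A ∩ B| < 13: fails.
(b) |A ∩ B| / |A| ≤ 4/5: fails.
(c) |A ∩ B| = 13: fails.
(d) |A ∩ B| ≤ |A ∖ B|: fails.

none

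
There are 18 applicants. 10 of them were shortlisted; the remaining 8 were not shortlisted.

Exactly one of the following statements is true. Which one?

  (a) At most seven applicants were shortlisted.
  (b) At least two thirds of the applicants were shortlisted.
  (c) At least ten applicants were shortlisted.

(c)

|A| = 18, |A ∩ B| = 10, |A ∖ B| = 8.
(a) requires |A ∩ B| ≤ 7: false.
(b) requires |A ∩ B| / |A| ≥ 2/3: false.
(c) requires |A ∩ B| ≥ 10: true.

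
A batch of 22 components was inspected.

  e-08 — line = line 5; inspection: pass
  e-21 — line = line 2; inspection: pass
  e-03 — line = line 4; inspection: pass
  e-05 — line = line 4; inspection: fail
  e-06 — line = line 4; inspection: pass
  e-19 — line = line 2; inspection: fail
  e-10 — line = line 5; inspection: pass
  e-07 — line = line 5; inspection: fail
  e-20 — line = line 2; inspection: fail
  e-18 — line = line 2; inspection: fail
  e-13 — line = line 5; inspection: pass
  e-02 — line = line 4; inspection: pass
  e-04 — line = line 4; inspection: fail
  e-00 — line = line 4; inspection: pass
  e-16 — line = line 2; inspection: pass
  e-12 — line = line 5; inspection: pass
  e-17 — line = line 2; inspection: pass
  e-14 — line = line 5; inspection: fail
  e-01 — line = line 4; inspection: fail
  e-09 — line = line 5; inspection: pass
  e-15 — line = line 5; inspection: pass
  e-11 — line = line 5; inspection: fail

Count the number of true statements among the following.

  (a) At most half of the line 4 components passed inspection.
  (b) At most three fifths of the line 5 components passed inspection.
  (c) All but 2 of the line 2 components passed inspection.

(a) line 4: |A| = 7, |A ∩ B| = 4; needs |A ∩ B| ≤ |A ∖ B| — false.
(b) line 5: |A| = 9, |A ∩ B| = 6; needs |A ∩ B| / |A| ≤ 3/5 — false.
(c) line 2: |A| = 6, |A ∩ B| = 3; needs |A ∖ B| = 2 — false.

0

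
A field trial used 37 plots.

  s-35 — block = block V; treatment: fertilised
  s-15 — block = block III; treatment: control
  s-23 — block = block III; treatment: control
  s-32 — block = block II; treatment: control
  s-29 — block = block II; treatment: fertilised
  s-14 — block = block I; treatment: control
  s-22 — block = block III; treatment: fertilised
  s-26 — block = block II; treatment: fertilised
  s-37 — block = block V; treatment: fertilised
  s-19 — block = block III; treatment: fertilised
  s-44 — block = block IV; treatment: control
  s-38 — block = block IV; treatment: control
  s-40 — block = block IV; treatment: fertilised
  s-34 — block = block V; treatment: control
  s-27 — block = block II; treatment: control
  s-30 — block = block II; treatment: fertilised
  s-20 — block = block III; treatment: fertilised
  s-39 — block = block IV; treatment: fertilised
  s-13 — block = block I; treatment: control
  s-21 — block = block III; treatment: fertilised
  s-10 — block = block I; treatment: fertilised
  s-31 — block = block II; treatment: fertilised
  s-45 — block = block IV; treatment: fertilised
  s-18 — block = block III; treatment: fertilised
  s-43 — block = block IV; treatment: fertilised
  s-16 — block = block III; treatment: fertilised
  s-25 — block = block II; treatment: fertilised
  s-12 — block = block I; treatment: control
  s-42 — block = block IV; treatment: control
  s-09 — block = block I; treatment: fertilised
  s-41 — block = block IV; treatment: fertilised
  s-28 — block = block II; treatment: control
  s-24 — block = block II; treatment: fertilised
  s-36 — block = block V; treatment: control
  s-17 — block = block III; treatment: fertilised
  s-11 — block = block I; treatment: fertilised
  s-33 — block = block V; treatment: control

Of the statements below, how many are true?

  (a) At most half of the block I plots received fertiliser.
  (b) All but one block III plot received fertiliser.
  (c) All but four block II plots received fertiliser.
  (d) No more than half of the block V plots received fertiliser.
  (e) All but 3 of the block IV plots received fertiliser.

(a) block I: |A| = 6, |A ∩ B| = 3; needs |A ∩ B| ≤ |A ∖ B| — true.
(b) block III: |A| = 9, |A ∩ B| = 7; needs |A ∖ B| = 1 — false.
(c) block II: |A| = 9, |A ∩ B| = 6; needs |A ∖ B| = 4 — false.
(d) block V: |A| = 5, |A ∩ B| = 2; needs |A ∩ B| ≤ |A ∖ B| — true.
(e) block IV: |A| = 8, |A ∩ B| = 5; needs |A ∖ B| = 3 — true.

3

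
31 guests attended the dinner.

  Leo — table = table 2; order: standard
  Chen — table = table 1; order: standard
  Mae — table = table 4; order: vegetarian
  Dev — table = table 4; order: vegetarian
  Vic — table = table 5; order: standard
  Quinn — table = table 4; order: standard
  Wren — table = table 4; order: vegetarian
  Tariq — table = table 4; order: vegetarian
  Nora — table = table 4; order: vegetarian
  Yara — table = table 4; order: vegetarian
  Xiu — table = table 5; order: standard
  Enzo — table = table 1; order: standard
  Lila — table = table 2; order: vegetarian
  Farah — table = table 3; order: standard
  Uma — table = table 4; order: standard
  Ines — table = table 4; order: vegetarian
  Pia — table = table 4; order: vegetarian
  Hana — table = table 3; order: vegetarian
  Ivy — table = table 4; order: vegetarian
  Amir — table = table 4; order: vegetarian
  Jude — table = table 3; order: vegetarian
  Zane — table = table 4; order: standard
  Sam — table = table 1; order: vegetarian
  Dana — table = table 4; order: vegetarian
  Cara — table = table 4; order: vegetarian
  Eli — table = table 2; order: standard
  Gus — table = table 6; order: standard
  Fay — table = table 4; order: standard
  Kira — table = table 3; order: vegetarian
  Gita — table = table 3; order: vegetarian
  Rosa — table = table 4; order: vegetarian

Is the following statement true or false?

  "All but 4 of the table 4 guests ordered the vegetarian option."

True

Truth condition: |A ∖ B| = 4.
|A| = 17, |A ∩ B| = 13, |A ∖ B| = 4.
|A ∖ B| = 4, so the statement is true.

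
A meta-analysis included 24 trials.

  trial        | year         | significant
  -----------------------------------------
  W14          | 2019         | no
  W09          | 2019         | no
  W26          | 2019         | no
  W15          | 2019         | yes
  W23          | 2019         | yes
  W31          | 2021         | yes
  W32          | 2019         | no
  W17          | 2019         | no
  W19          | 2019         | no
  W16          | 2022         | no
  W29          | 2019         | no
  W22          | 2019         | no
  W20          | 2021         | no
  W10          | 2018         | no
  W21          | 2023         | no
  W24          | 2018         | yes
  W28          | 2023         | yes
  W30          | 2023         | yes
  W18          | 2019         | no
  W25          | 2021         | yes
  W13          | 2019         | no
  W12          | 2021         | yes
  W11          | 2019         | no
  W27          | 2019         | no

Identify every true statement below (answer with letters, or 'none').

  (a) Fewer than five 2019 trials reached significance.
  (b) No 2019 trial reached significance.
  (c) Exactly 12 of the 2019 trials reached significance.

(a)

|A| = 14, |A ∩ B| = 2, |A ∖ B| = 12.
(a) |A ∩ B| < 5: holds.
(b) A ∩ B = ∅ (|A ∩ B| = 0): fails.
(c) |A ∩ B| = 12: fails.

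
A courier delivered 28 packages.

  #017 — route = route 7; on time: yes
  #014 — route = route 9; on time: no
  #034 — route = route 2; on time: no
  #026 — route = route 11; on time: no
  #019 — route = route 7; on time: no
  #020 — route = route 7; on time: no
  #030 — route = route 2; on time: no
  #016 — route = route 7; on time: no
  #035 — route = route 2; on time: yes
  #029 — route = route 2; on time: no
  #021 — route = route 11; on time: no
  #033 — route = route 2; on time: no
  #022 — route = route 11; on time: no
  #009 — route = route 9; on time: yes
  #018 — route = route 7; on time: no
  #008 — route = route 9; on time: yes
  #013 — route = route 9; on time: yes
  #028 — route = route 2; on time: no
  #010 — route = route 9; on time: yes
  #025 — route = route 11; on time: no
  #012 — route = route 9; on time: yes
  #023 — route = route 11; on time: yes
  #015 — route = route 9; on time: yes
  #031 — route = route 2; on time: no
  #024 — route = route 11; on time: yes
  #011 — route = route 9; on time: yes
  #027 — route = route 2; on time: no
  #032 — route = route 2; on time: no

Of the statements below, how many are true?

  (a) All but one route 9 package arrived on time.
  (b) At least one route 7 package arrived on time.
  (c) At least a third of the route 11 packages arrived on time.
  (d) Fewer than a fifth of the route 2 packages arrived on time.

4

(a) route 9: |A| = 8, |A ∩ B| = 7; needs |A ∖ B| = 1 — true.
(b) route 7: |A| = 5, |A ∩ B| = 1; needs A ∩ B ≠ ∅ (|A ∩ B| ≥ 1) — true.
(c) route 11: |A| = 6, |A ∩ B| = 2; needs |A ∩ B| / |A| ≥ 1/3 — true.
(d) route 2: |A| = 9, |A ∩ B| = 1; needs |A ∩ B| / |A| < 1/5 — true.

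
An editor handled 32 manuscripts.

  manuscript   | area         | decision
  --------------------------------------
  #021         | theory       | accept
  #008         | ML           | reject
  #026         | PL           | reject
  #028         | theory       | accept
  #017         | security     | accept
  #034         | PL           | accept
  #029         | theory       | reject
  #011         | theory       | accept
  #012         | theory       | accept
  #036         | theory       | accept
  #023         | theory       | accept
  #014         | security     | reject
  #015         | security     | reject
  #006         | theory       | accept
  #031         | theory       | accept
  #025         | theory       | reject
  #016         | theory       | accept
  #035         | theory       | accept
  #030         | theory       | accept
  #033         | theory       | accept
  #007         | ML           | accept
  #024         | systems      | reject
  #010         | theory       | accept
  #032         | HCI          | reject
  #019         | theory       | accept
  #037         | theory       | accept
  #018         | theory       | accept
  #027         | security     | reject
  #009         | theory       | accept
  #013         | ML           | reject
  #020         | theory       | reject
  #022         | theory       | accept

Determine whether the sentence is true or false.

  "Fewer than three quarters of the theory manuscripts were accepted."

False

'Fewer than three quarters of the theory manuscripts were accepted' holds iff |A ∩ B| / |A| < 3/4.
|A| = 21, |A ∩ B| = 18, |A ∖ B| = 3.
|A ∩ B|/|A| = 18/21, so the statement is false.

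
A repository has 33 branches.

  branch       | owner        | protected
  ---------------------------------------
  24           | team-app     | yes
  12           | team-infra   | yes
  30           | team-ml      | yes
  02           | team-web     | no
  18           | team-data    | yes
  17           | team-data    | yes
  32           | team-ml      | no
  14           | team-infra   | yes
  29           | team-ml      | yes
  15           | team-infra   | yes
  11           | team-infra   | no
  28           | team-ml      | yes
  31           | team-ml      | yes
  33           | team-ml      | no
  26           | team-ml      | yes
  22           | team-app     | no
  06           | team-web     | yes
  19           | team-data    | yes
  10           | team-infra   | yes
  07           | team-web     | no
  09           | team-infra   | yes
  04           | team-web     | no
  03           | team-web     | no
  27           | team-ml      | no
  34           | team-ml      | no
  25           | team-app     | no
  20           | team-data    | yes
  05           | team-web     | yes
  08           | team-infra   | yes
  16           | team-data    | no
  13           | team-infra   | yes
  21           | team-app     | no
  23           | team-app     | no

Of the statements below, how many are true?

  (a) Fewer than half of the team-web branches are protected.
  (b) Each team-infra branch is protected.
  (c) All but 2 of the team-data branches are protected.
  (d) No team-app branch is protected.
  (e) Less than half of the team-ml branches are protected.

1

(a) team-web: |A| = 6, |A ∩ B| = 2; needs |A ∩ B| < |A ∖ B| — true.
(b) team-infra: |A| = 8, |A ∩ B| = 7; needs A ⊆ B, i.e. every element of A is in B (|A ∖ B| = 0) — false.
(c) team-data: |A| = 5, |A ∩ B| = 4; needs |A ∖ B| = 2 — false.
(d) team-app: |A| = 5, |A ∩ B| = 1; needs A ∩ B = ∅ (|A ∩ B| = 0) — false.
(e) team-ml: |A| = 9, |A ∩ B| = 5; needs |A ∩ B| < |A ∖ B| — false.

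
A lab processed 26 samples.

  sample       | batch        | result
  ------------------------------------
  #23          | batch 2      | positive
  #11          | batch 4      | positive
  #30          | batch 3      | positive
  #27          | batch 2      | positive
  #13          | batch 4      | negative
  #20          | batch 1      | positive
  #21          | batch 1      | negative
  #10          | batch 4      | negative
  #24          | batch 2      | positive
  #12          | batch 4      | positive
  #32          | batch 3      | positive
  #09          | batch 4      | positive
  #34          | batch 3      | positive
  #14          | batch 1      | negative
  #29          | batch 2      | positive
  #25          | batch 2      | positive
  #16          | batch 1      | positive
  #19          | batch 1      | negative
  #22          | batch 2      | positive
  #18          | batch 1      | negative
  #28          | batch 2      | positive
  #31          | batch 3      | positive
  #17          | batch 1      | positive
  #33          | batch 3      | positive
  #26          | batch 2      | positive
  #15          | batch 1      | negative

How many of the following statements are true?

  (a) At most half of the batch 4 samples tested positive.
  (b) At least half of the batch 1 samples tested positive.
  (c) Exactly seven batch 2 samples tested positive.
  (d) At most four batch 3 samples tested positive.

(a) batch 4: |A| = 5, |A ∩ B| = 3; needs |A ∩ B| ≤ |A ∖ B| — false.
(b) batch 1: |A| = 8, |A ∩ B| = 3; needs |A ∩ B| ≥ |A ∖ B| — false.
(c) batch 2: |A| = 8, |A ∩ B| = 8; needs |A ∩ B| = 7 — false.
(d) batch 3: |A| = 5, |A ∩ B| = 5; needs |A ∩ B| ≤ 4 — false.

0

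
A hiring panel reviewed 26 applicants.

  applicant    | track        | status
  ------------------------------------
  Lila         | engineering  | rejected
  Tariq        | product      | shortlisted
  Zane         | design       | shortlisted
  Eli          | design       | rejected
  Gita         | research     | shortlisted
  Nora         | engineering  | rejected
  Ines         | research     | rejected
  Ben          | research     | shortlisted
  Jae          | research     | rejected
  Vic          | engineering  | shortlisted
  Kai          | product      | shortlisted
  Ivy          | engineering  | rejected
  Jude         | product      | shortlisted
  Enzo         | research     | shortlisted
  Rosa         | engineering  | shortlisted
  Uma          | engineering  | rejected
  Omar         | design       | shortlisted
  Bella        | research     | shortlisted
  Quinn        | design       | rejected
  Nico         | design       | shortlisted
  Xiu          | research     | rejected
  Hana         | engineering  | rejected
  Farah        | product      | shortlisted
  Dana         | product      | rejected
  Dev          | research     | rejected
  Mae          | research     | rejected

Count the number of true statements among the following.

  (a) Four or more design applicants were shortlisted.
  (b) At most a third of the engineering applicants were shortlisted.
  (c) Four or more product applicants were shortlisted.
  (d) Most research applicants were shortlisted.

2

(a) design: |A| = 5, |A ∩ B| = 3; needs |A ∩ B| ≥ 4 — false.
(b) engineering: |A| = 7, |A ∩ B| = 2; needs |A ∩ B| / |A| ≤ 1/3 — true.
(c) product: |A| = 5, |A ∩ B| = 4; needs |A ∩ B| ≥ 4 — true.
(d) research: |A| = 9, |A ∩ B| = 4; needs |A ∩ B| > |A ∖ B| — false.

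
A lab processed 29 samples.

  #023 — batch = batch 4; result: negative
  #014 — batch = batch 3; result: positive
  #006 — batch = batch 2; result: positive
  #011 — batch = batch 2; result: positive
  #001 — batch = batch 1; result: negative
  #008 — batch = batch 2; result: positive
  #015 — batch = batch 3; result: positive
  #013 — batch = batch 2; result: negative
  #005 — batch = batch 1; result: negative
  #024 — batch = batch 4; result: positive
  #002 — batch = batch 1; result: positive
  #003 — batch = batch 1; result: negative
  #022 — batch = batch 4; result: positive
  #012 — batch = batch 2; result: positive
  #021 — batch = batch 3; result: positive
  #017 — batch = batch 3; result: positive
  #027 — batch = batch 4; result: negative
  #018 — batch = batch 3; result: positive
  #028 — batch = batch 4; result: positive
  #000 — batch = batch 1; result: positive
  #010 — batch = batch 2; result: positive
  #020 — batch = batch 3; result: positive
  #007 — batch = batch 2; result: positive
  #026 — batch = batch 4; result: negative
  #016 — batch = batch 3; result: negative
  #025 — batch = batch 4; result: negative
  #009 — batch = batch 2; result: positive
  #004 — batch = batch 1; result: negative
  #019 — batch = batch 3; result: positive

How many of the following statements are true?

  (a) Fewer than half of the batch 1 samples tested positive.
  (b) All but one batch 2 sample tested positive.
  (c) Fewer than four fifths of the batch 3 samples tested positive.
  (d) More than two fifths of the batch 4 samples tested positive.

(a) batch 1: |A| = 6, |A ∩ B| = 2; needs |A ∩ B| < |A ∖ B| — true.
(b) batch 2: |A| = 8, |A ∩ B| = 7; needs |A ∖ B| = 1 — true.
(c) batch 3: |A| = 8, |A ∩ B| = 7; needs |A ∩ B| / |A| < 4/5 — false.
(d) batch 4: |A| = 7, |A ∩ B| = 3; needs |A ∩ B| / |A| > 2/5 — true.

3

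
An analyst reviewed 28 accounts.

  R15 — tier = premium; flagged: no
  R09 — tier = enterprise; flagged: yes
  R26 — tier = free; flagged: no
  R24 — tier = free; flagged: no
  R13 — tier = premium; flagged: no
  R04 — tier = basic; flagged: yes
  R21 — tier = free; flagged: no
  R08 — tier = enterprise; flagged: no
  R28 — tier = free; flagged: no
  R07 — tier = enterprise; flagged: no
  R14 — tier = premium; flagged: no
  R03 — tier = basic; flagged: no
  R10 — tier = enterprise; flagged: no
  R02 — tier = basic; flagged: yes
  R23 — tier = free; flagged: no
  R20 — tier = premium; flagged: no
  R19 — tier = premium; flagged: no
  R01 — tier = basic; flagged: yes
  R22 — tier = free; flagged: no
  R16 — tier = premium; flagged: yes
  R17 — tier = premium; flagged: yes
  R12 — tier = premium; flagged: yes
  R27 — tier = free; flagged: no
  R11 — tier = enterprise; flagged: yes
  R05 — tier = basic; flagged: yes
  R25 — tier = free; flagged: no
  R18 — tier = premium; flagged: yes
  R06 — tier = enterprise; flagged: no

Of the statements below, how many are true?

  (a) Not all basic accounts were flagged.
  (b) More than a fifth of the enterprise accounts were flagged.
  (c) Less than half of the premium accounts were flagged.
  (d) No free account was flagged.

(a) basic: |A| = 5, |A ∩ B| = 4; needs A ⊄ B (|A ∖ B| ≥ 1) — true.
(b) enterprise: |A| = 6, |A ∩ B| = 2; needs |A ∩ B| / |A| > 1/5 — true.
(c) premium: |A| = 9, |A ∩ B| = 4; needs |A ∩ B| < |A ∖ B| — true.
(d) free: |A| = 8, |A ∩ B| = 0; needs A ∩ B = ∅ (|A ∩ B| = 0) — true.

4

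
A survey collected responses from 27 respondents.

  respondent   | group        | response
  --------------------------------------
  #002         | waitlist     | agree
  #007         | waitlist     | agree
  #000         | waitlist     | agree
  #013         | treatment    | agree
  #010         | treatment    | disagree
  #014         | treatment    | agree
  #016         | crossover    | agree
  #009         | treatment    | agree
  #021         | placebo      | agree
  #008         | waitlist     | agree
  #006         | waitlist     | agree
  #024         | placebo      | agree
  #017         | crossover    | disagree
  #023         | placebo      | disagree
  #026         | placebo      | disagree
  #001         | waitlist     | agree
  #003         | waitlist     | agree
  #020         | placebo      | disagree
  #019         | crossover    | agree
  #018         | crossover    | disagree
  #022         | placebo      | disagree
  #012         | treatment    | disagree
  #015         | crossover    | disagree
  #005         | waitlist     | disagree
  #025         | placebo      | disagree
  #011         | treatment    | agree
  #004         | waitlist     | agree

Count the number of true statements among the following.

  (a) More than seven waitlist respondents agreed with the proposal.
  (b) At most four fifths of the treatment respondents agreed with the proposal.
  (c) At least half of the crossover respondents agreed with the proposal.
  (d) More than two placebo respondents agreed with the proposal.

2

(a) waitlist: |A| = 9, |A ∩ B| = 8; needs |A ∩ B| > 7 — true.
(b) treatment: |A| = 6, |A ∩ B| = 4; needs |A ∩ B| / |A| ≤ 4/5 — true.
(c) crossover: |A| = 5, |A ∩ B| = 2; needs |A ∩ B| ≥ |A ∖ B| — false.
(d) placebo: |A| = 7, |A ∩ B| = 2; needs |A ∩ B| > 2 — false.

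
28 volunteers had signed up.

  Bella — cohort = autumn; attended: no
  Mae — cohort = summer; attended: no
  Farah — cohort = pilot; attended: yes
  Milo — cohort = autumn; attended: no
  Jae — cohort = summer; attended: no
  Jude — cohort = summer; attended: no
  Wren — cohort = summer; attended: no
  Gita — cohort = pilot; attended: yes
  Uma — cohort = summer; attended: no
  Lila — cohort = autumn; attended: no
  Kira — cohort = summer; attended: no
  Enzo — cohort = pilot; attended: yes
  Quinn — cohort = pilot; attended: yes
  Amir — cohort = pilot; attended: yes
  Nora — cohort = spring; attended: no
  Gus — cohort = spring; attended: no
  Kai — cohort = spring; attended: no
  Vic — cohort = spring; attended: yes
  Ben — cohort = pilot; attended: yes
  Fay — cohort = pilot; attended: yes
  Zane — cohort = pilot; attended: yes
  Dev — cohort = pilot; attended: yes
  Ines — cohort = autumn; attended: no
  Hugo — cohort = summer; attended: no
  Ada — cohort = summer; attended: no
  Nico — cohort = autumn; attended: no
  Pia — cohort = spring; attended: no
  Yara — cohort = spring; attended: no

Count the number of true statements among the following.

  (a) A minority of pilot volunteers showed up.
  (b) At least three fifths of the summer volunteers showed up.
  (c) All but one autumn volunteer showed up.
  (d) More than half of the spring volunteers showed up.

(a) pilot: |A| = 9, |A ∩ B| = 9; needs |A ∩ B| < |A ∖ B| — false.
(b) summer: |A| = 8, |A ∩ B| = 0; needs |A ∩ B| / |A| ≥ 3/5 — false.
(c) autumn: |A| = 5, |A ∩ B| = 0; needs |A ∖ B| = 1 — false.
(d) spring: |A| = 6, |A ∩ B| = 1; needs |A ∩ B| > |A ∖ B| — false.

0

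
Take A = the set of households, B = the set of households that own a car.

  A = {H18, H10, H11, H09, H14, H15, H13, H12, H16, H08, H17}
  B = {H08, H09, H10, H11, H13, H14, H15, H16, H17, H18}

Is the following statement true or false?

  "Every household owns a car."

False

The determiner here denotes the relation: A ⊆ B, i.e. every element of A is in B (|A ∖ B| = 0).
A (the restrictor) = {H18, H10, H11, H09, H14, H15, H13, H12, H16, H08, H17}, |A| = 11.
A ∖ B = {H12}, so |A ∖ B| = 1.
So the statement is false.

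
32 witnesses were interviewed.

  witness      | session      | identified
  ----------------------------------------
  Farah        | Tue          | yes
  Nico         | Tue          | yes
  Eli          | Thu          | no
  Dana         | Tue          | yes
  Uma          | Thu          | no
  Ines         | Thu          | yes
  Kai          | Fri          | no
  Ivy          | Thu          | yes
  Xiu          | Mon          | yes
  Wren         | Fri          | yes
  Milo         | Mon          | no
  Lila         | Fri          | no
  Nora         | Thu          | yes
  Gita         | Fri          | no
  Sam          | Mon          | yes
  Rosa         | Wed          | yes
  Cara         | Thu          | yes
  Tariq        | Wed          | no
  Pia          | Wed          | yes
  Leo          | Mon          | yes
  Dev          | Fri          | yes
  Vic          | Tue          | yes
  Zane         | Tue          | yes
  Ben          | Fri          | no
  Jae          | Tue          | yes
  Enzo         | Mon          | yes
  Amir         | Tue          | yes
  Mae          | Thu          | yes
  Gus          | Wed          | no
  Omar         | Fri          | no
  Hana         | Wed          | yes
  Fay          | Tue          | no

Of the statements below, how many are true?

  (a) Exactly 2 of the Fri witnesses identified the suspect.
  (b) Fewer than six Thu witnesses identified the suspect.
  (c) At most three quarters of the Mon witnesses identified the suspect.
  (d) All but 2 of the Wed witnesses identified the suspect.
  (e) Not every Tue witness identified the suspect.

(a) Fri: |A| = 7, |A ∩ B| = 2; needs |A ∩ B| = 2 — true.
(b) Thu: |A| = 7, |A ∩ B| = 5; needs |A ∩ B| < 6 — true.
(c) Mon: |A| = 5, |A ∩ B| = 4; needs |A ∩ B| / |A| ≤ 3/4 — false.
(d) Wed: |A| = 5, |A ∩ B| = 3; needs |A ∖ B| = 2 — true.
(e) Tue: |A| = 8, |A ∩ B| = 7; needs A ⊄ B (|A ∖ B| ≥ 1) — true.

4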